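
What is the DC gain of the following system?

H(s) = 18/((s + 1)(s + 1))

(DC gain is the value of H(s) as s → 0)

DC gain = H(0) = 18/(1 × 1) = 18/1 = 18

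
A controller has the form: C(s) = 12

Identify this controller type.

This is a Proportional (P) controller.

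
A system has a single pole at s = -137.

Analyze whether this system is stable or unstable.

Pole at s = -137 is in the left half-plane. Stable.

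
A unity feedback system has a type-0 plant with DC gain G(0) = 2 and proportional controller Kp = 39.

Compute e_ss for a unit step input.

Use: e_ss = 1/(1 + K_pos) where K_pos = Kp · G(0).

K_pos = Kp · G(0) = 39 × 2 = 78. e_ss = 1/(1 + 78) = 0.0127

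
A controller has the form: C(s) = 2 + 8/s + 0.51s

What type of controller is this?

This is a Proportional-Integral-Derivative (PID) controller.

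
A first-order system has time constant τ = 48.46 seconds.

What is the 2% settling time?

For first-order system, 2% settling time ≈ 4τ = 4 × 48.46 = 193.84 s.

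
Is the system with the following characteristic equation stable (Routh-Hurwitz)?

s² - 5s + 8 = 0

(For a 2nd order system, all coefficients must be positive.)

Coefficients: 1, -5, 8. b=-5 not positive, so system is unstable.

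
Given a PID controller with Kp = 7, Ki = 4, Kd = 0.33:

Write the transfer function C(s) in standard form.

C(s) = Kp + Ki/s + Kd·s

Substituting values: C(s) = 7 + 4/s + 0.33s = (0.33s² + 7s + 4)/s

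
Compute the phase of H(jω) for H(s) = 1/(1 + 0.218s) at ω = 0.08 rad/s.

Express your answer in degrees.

Phase = -arctan(ωτ) = -arctan(0.08 × 0.218) = -1.0°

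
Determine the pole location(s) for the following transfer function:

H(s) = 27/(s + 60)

Pole is where denominator = 0: s + 60 = 0, so s = -60.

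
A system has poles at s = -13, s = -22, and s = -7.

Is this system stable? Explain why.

All poles are in the left half-plane. System is stable.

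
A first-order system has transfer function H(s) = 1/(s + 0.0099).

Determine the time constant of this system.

For H(s) = 1/(s + 1/τ), the pole is at -1/τ = -0.0099, so τ = 1/0.0099 = 101 s.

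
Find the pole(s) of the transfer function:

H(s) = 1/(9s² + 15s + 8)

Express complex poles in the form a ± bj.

Discriminant = 15² - 4×9×8 = 225 - 288 = -63 < 0, so the poles are a complex conjugate pair s = (-15 ± j√63)/(2×9). Real part = -15/(2×9) = -15/18 ≈ -0.8333; imaginary part = ±√63/(2×9) ≈ 0.4410. Poles: s = -0.8333 ± 0.4410j.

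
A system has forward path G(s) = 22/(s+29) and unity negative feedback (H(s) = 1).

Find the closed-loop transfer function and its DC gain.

T(s) = G/(1+GH) = [22/(s+29)] / [1 + 22/(s+29)] = 22/(s+29+22) = 22/(s+51). DC gain = 22/51 = 0.4314.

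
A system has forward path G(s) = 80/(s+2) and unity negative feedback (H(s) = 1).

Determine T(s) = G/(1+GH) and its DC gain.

T(s) = G/(1+GH) = [80/(s+2)] / [1 + 80/(s+2)] = 80/(s+2+80) = 80/(s+82). DC gain = 80/82 = 0.9756.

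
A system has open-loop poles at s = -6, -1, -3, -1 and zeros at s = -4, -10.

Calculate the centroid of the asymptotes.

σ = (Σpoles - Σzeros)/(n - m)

σ = (Σpoles - Σzeros)/(n - m) = (-11 - (-14))/(4 - 2) = 3/2 = 1.5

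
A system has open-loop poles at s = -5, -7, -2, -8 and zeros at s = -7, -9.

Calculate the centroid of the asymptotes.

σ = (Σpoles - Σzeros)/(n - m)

σ = (Σpoles - Σzeros)/(n - m) = (-22 - (-16))/(4 - 2) = -6/2 = -3.0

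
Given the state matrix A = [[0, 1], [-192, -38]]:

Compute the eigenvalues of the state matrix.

det(A - λI) = λ² - (-38)λ + 192 = (λ - (-6))(λ - (-32)). Eigenvalues: -6, -32.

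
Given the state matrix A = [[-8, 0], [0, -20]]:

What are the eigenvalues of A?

For diagonal matrix, eigenvalues are diagonal entries: λ₁ = -8, λ₂ = -20.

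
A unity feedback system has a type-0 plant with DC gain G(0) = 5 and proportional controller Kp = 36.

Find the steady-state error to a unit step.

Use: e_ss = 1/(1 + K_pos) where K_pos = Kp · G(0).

K_pos = Kp · G(0) = 36 × 5 = 180. e_ss = 1/(1 + 180) = 0.0055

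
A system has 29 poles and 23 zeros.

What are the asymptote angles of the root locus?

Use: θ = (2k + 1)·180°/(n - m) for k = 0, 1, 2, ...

n - m = 29 - 23 = 6. Angles: θk = (2k + 1)·180°/6 = 30°, 90°, 150°, 210°, 270°, 330°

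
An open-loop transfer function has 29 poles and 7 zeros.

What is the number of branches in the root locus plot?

Root locus has n branches where n = number of poles = 29.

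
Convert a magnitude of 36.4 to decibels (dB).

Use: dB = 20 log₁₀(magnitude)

dB = 20 log₁₀(36.4) = 31.2 dB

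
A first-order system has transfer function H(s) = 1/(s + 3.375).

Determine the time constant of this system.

For H(s) = 1/(s + 1/τ), the pole is at -1/τ = -3.375, so τ = 1/3.375 = 0.2963 s.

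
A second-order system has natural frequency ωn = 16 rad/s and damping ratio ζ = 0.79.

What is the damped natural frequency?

ωd = ωn√(1 - ζ²) = 16√(1 - 0.79²) = 9.81 rad/s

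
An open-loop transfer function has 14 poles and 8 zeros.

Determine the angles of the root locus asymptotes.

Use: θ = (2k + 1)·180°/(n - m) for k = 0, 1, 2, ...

n - m = 14 - 8 = 6. Angles: θk = (2k + 1)·180°/6 = 30°, 90°, 150°, 210°, 270°, 330°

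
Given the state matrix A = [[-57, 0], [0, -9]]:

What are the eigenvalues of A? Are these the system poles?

For diagonal matrix, eigenvalues are diagonal entries: λ₁ = -57, λ₂ = -9. Eigenvalues of A = system poles.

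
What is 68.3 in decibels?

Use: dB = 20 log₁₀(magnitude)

dB = 20 log₁₀(68.3) = 36.7 dB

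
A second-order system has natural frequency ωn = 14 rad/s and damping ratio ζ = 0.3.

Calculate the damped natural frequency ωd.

ωd = ωn√(1 - ζ²) = 14√(1 - 0.3²) = 13.36 rad/s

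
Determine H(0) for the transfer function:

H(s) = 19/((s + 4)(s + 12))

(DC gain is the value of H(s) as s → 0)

DC gain = H(0) = 19/(4 × 12) = 19/48 = 0.3958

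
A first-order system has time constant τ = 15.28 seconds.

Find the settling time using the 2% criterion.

For first-order system, 2% settling time ≈ 4τ = 4 × 15.28 = 61.12 s.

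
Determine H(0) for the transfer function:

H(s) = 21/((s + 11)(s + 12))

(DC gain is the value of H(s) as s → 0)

DC gain = H(0) = 21/(11 × 12) = 21/132 = 0.1591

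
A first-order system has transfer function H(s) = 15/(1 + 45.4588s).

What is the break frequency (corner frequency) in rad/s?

Corner frequency = 1/τ = 1/45.4588 = 0.022 rad/s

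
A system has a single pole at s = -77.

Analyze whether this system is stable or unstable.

Pole at s = -77 is in the left half-plane. Stable.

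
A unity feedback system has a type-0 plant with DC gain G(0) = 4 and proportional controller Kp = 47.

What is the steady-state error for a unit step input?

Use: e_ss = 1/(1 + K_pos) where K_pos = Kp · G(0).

K_pos = Kp · G(0) = 47 × 4 = 188. e_ss = 1/(1 + 188) = 0.0053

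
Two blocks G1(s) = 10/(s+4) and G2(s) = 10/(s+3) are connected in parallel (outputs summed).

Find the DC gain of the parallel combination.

Parallel: G_eq = G1 + G2. DC gain = G1(0) + G2(0) = 10/4 + 10/3 = 2.5 + 3.3333 = 5.8333.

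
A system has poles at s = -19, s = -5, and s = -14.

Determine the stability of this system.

All poles are in the left half-plane. System is stable.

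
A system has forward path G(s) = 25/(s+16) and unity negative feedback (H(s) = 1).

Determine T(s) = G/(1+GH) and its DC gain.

T(s) = G/(1+GH) = [25/(s+16)] / [1 + 25/(s+16)] = 25/(s+16+25) = 25/(s+41). DC gain = 25/41 = 0.6098.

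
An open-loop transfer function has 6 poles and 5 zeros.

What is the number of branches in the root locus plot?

Root locus has n branches where n = number of poles = 6.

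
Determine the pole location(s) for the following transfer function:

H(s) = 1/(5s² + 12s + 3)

Discriminant = 12² - 4×5×3 = 144 - 60 = 84 > 0, so two distinct real poles. Using quadratic formula: s = (-12 ± √84)/(2×5) = (-12 ± √84)/10, with √84 ≈ 9.1652. s₁ ≈ -0.2835, s₂ ≈ -2.1165. Poles: s₁ = -0.2835, s₂ = -2.1165.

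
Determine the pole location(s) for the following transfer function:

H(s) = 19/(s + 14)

Pole is where denominator = 0: s + 14 = 0, so s = -14.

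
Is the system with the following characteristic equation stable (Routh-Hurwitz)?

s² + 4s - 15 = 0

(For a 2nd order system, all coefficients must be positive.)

Coefficients: 1, 4, -15. c=-15 not positive, so system is unstable.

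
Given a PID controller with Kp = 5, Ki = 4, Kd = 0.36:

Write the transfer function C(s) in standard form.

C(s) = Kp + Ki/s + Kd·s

Substituting values: C(s) = 5 + 4/s + 0.36s = (0.36s² + 5s + 4)/s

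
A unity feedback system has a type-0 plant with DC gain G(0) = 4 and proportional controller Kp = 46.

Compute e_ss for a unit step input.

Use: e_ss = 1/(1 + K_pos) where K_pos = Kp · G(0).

K_pos = Kp · G(0) = 46 × 4 = 184. e_ss = 1/(1 + 184) = 0.0054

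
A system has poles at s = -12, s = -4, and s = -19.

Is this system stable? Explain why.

All poles are in the left half-plane. System is stable.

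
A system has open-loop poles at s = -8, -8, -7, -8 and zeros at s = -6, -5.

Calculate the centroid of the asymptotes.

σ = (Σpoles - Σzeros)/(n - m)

σ = (Σpoles - Σzeros)/(n - m) = (-31 - (-11))/(4 - 2) = -20/2 = -10.0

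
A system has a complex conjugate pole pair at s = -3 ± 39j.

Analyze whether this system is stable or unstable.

Real part of poles is -3 (< 0, left half-plane). Stable.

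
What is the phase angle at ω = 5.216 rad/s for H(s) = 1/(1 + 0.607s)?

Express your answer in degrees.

Phase = -arctan(ωτ) = -arctan(5.216 × 0.607) = -72.5°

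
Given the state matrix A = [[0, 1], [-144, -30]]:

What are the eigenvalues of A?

det(A - λI) = λ² - (-30)λ + 144 = (λ - (-6))(λ - (-24)). Eigenvalues: -6, -24.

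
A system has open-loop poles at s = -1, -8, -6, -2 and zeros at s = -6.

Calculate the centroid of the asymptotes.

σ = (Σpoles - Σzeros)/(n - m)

σ = (Σpoles - Σzeros)/(n - m) = (-17 - (-6))/(4 - 1) = -11/3 = -3.67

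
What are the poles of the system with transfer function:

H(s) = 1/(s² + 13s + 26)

Discriminant = 13² - 4×1×26 = 169 - 104 = 65 > 0, so two distinct real poles. Using quadratic formula: s = (-13 ± √65)/(2×1) = (-13 ± √65)/2, with √65 ≈ 8.0623. s₁ ≈ -2.4689, s₂ ≈ -10.5311. Poles: s₁ = -2.4689, s₂ = -10.5311.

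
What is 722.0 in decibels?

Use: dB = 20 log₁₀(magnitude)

dB = 20 log₁₀(722.0) = 57.2 dB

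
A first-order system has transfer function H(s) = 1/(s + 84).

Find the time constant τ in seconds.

For H(s) = 1/(s + 1/τ), the pole is at -1/τ = -84, so τ = 1/84 = 0.0119 s.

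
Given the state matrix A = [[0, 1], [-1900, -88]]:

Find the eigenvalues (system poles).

det(A - λI) = λ² - (-88)λ + 1900 = (λ - (-38))(λ - (-50)). Eigenvalues: -38, -50.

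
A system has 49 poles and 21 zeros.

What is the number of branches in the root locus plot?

Root locus has n branches where n = number of poles = 49.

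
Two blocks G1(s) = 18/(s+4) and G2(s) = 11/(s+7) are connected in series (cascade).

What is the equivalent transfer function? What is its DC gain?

Series: multiply transfer functions. G_eq = 18/(s+4) × 11/(s+7) = 198/((s+4)(s+7)). DC gain = 198/(4×7) = 7.0714.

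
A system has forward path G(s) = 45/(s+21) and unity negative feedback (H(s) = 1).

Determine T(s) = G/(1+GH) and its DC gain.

T(s) = G/(1+GH) = [45/(s+21)] / [1 + 45/(s+21)] = 45/(s+21+45) = 45/(s+66). DC gain = 45/66 = 0.6818.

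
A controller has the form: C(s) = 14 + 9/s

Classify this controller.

This is a Proportional-Integral (PI) controller.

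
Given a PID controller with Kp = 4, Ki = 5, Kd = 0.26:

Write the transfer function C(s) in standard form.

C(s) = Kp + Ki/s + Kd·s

Substituting values: C(s) = 4 + 5/s + 0.26s = (0.26s² + 4s + 5)/s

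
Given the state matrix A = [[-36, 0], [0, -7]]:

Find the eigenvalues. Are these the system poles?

For diagonal matrix, eigenvalues are diagonal entries: λ₁ = -36, λ₂ = -7. Eigenvalues of A = system poles.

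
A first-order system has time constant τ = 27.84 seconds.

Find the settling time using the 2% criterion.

For first-order system, 2% settling time ≈ 4τ = 4 × 27.84 = 111.36 s.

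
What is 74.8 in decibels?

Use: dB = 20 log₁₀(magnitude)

dB = 20 log₁₀(74.8) = 37.5 dB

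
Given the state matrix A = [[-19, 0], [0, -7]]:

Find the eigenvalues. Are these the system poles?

For diagonal matrix, eigenvalues are diagonal entries: λ₁ = -19, λ₂ = -7. Eigenvalues of A = system poles.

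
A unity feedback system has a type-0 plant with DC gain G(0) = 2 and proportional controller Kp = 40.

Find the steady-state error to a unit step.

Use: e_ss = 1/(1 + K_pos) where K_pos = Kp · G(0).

K_pos = Kp · G(0) = 40 × 2 = 80. e_ss = 1/(1 + 80) = 0.0123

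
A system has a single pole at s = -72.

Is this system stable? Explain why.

Pole at s = -72 is in the left half-plane. Stable.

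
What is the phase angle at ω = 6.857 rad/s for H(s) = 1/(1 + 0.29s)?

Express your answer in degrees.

Phase = -arctan(ωτ) = -arctan(6.857 × 0.29) = -63.3°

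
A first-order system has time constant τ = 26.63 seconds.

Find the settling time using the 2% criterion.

For first-order system, 2% settling time ≈ 4τ = 4 × 26.63 = 106.52 s.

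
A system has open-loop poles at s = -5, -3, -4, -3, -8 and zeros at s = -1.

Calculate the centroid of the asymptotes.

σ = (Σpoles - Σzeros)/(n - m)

σ = (Σpoles - Σzeros)/(n - m) = (-23 - (-1))/(5 - 1) = -22/4 = -5.5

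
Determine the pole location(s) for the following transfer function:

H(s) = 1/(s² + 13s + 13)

Discriminant = 13² - 4×1×13 = 169 - 52 = 117 > 0, so two distinct real poles. Using quadratic formula: s = (-13 ± √117)/(2×1) = (-13 ± √117)/2, with √117 ≈ 10.8167. s₁ ≈ -1.0917, s₂ ≈ -11.9083. Poles: s₁ = -1.0917, s₂ = -11.9083.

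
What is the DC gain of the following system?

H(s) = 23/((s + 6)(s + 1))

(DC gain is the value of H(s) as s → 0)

DC gain = H(0) = 23/(6 × 1) = 23/6 = 3.8333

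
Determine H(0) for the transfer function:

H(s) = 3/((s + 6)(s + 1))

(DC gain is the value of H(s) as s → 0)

DC gain = H(0) = 3/(6 × 1) = 3/6 = 0.5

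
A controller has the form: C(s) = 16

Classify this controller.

This is a Proportional (P) controller.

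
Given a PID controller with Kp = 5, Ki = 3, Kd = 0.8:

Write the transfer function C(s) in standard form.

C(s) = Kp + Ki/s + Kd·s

Substituting values: C(s) = 5 + 3/s + 0.8s = (0.8s² + 5s + 3)/s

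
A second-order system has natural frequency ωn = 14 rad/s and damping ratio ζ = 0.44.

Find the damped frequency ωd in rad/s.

ωd = ωn√(1 - ζ²) = 14√(1 - 0.44²) = 12.57 rad/s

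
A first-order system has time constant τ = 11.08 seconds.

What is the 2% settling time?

For first-order system, 2% settling time ≈ 4τ = 4 × 11.08 = 44.32 s.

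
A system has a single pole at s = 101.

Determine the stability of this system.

Pole at s = 101 is in the right half-plane. Unstable.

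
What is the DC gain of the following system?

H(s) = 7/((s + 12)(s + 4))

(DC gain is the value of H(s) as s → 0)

DC gain = H(0) = 7/(12 × 4) = 7/48 = 0.1458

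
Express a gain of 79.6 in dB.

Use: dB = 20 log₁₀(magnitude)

dB = 20 log₁₀(79.6) = 38.0 dB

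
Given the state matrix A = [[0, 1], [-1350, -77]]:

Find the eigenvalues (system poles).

det(A - λI) = λ² - (-77)λ + 1350 = (λ - (-50))(λ - (-27)). Eigenvalues: -50, -27.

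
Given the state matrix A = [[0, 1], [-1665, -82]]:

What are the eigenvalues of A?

det(A - λI) = λ² - (-82)λ + 1665 = (λ - (-37))(λ - (-45)). Eigenvalues: -37, -45.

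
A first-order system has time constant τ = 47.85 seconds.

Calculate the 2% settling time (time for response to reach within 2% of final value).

For first-order system, 2% settling time ≈ 4τ = 4 × 47.85 = 191.4 s.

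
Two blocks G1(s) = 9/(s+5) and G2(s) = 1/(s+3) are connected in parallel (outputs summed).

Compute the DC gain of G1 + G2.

Parallel: G_eq = G1 + G2. DC gain = G1(0) + G2(0) = 9/5 + 1/3 = 1.8 + 0.3333 = 2.1333.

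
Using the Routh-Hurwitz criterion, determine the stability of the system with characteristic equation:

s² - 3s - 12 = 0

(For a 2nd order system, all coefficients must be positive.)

Coefficients: 1, -3, -12. b=-3, c=-12 not positive, so system is unstable.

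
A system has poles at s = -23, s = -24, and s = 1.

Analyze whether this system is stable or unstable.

Pole(s) at s = 1 are not in the left half-plane. System is unstable.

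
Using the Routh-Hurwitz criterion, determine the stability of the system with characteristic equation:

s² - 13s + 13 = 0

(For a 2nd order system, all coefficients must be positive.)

Coefficients: 1, -13, 13. b=-13 not positive, so system is unstable.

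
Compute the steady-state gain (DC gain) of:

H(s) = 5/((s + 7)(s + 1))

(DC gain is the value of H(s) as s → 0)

DC gain = H(0) = 5/(7 × 1) = 5/7 = 0.7143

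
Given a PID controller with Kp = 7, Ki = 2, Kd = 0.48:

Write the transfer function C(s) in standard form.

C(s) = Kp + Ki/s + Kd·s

Substituting values: C(s) = 7 + 2/s + 0.48s = (0.48s² + 7s + 2)/s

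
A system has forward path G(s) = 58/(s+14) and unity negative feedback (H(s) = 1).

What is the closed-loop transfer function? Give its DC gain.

T(s) = G/(1+GH) = [58/(s+14)] / [1 + 58/(s+14)] = 58/(s+14+58) = 58/(s+72). DC gain = 58/72 = 0.8056.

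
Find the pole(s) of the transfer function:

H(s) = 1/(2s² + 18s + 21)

Discriminant = 18² - 4×2×21 = 324 - 168 = 156 > 0, so two distinct real poles. Using quadratic formula: s = (-18 ± √156)/(2×2) = (-18 ± √156)/4, with √156 ≈ 12.4900. s₁ ≈ -1.3775, s₂ ≈ -7.6225. Poles: s₁ = -1.3775, s₂ = -7.6225.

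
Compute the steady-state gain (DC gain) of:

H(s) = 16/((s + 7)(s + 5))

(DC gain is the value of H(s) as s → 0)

DC gain = H(0) = 16/(7 × 5) = 16/35 = 0.4571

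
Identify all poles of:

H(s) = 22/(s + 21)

Pole is where denominator = 0: s + 21 = 0, so s = -21.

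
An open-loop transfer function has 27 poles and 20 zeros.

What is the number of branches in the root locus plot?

Root locus has n branches where n = number of poles = 27.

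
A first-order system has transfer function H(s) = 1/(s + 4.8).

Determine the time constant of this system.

For H(s) = 1/(s + 1/τ), the pole is at -1/τ = -4.8, so τ = 1/4.8 = 0.2083 s.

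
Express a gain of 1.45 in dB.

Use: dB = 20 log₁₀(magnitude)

dB = 20 log₁₀(1.45) = 3.2 dB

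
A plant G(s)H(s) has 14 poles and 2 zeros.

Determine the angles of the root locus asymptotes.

n - m = 14 - 2 = 12. Angles: θk = (2k + 1)·180°/12 = 15°, 45°, 75°, 105°, 135°, 165°, 195°, 225°, 255°, 285°, 315°, 345°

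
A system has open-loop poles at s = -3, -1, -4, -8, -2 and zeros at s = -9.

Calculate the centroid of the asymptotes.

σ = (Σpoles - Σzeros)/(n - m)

σ = (Σpoles - Σzeros)/(n - m) = (-18 - (-9))/(5 - 1) = -9/4 = -2.25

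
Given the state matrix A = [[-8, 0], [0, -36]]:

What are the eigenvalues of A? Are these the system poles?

For diagonal matrix, eigenvalues are diagonal entries: λ₁ = -8, λ₂ = -36. Eigenvalues of A = system poles.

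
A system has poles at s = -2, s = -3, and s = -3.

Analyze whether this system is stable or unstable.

All poles are in the left half-plane. System is stable.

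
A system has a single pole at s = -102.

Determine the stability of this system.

Pole at s = -102 is in the left half-plane. Stable.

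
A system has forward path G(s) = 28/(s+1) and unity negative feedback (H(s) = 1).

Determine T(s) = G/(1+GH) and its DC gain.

T(s) = G/(1+GH) = [28/(s+1)] / [1 + 28/(s+1)] = 28/(s+1+28) = 28/(s+29). DC gain = 28/29 = 0.9655.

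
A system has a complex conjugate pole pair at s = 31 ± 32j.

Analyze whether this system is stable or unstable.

Real part of poles is 31 (> 0, right half-plane). Unstable.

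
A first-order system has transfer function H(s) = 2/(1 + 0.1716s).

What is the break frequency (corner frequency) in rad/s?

Corner frequency = 1/τ = 1/0.1716 = 5.828 rad/s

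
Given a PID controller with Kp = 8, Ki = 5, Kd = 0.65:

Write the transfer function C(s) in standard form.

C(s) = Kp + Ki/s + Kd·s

Substituting values: C(s) = 8 + 5/s + 0.65s = (0.65s² + 8s + 5)/s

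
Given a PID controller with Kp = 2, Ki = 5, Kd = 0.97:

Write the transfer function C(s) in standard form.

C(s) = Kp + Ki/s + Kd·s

Substituting values: C(s) = 2 + 5/s + 0.97s = (0.97s² + 2s + 5)/s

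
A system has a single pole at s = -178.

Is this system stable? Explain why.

Pole at s = -178 is in the left half-plane. Stable.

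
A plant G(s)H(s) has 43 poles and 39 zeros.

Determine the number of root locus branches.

Root locus has n branches where n = number of poles = 43.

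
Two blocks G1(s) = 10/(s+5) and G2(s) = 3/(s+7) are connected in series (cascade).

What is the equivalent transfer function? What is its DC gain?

Series: multiply transfer functions. G_eq = 10/(s+5) × 3/(s+7) = 30/((s+5)(s+7)). DC gain = 30/(5×7) = 0.8571.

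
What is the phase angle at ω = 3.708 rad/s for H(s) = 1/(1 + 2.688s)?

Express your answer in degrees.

Phase = -arctan(ωτ) = -arctan(3.708 × 2.688) = -84.3°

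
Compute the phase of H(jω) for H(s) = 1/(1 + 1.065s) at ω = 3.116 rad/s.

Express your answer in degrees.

Phase = -arctan(ωτ) = -arctan(3.116 × 1.065) = -73.2°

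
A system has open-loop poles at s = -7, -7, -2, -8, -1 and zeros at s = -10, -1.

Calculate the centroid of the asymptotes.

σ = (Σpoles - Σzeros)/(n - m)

σ = (Σpoles - Σzeros)/(n - m) = (-25 - (-11))/(5 - 2) = -14/3 = -4.67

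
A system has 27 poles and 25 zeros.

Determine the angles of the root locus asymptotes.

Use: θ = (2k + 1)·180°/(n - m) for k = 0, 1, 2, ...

n - m = 27 - 25 = 2. Angles: θk = (2k + 1)·180°/2 = 90°, 270°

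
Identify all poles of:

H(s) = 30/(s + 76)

Pole is where denominator = 0: s + 76 = 0, so s = -76.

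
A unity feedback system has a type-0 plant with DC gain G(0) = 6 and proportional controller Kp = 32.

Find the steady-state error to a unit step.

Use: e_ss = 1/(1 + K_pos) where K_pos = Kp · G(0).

K_pos = Kp · G(0) = 32 × 6 = 192. e_ss = 1/(1 + 192) = 0.0052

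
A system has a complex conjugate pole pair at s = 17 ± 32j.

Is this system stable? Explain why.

Real part of poles is 17 (> 0, right half-plane). Unstable.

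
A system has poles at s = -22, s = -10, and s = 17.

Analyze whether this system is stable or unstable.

Pole(s) at s = 17 are not in the left half-plane. System is unstable.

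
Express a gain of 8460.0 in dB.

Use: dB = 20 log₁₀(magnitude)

dB = 20 log₁₀(8460.0) = 78.5 dB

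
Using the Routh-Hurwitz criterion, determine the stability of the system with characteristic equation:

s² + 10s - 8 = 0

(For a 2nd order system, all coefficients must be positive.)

Coefficients: 1, 10, -8. c=-8 not positive, so system is unstable.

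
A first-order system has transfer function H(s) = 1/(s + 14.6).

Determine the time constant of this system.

For H(s) = 1/(s + 1/τ), the pole is at -1/τ = -14.6, so τ = 1/14.6 = 0.0685 s.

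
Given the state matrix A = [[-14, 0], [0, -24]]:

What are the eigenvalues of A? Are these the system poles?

For diagonal matrix, eigenvalues are diagonal entries: λ₁ = -14, λ₂ = -24. Eigenvalues of A = system poles.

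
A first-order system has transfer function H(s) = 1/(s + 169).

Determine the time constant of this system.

For H(s) = 1/(s + 1/τ), the pole is at -1/τ = -169, so τ = 1/169 = 0.0059 s.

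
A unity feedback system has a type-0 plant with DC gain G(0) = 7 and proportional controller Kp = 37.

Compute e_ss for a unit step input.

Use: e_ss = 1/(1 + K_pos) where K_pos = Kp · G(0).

K_pos = Kp · G(0) = 37 × 7 = 259. e_ss = 1/(1 + 259) = 0.0038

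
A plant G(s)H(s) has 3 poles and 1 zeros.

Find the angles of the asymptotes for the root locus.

n - m = 3 - 1 = 2. Angles: θk = (2k + 1)·180°/2 = 90°, 270°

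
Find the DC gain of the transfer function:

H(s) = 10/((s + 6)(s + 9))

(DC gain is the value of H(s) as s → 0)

DC gain = H(0) = 10/(6 × 9) = 10/54 = 0.1852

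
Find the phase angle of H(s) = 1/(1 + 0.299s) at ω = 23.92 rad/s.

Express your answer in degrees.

Phase = -arctan(ωτ) = -arctan(23.92 × 0.299) = -82.0°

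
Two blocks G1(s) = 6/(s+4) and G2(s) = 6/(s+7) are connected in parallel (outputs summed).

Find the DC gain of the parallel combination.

Parallel: G_eq = G1 + G2. DC gain = G1(0) + G2(0) = 6/4 + 6/7 = 1.5 + 0.8571 = 2.3571.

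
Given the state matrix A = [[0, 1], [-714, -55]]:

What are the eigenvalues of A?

det(A - λI) = λ² - (-55)λ + 714 = (λ - (-34))(λ - (-21)). Eigenvalues: -34, -21.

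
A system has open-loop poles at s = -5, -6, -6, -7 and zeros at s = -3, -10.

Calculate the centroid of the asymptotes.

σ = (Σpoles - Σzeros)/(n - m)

σ = (Σpoles - Σzeros)/(n - m) = (-24 - (-13))/(4 - 2) = -11/2 = -5.5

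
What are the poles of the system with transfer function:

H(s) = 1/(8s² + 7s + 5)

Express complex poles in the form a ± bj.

Discriminant = 7² - 4×8×5 = 49 - 160 = -111 < 0, so the poles are a complex conjugate pair s = (-7 ± j√111)/(2×8). Real part = -7/(2×8) = -7/16 = -0.4375; imaginary part = ±√111/(2×8) ≈ 0.6585. Poles: s = -0.4375 ± 0.6585j.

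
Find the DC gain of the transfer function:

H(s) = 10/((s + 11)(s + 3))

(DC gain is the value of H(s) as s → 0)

DC gain = H(0) = 10/(11 × 3) = 10/33 = 0.3030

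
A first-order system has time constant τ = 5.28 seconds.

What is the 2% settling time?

For first-order system, 2% settling time ≈ 4τ = 4 × 5.28 = 21.12 s.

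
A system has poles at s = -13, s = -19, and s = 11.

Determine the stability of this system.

Pole(s) at s = 11 are not in the left half-plane. System is unstable.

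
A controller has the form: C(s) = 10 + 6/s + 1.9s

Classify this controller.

This is a Proportional-Integral-Derivative (PID) controller.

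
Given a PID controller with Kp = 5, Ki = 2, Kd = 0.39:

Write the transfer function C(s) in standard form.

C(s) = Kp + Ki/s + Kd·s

Substituting values: C(s) = 5 + 2/s + 0.39s = (0.39s² + 5s + 2)/s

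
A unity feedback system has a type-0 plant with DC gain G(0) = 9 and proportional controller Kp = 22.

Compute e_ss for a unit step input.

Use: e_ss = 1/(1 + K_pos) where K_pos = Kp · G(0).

K_pos = Kp · G(0) = 22 × 9 = 198. e_ss = 1/(1 + 198) = 0.0050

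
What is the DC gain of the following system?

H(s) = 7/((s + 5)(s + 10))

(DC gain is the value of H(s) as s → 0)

DC gain = H(0) = 7/(5 × 10) = 7/50 = 0.14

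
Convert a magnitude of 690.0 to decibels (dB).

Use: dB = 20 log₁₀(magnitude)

dB = 20 log₁₀(690.0) = 56.8 dB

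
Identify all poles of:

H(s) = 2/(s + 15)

Pole is where denominator = 0: s + 15 = 0, so s = -15.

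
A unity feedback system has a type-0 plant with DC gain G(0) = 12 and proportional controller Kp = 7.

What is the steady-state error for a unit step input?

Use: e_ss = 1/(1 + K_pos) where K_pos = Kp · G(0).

K_pos = Kp · G(0) = 7 × 12 = 84. e_ss = 1/(1 + 84) = 0.0118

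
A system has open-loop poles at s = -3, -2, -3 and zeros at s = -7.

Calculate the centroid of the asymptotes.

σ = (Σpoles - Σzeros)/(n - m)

σ = (Σpoles - Σzeros)/(n - m) = (-8 - (-7))/(3 - 1) = -1/2 = -0.5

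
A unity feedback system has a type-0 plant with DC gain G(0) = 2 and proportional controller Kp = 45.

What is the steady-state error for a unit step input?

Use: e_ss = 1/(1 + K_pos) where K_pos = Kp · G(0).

K_pos = Kp · G(0) = 45 × 2 = 90. e_ss = 1/(1 + 90) = 0.0110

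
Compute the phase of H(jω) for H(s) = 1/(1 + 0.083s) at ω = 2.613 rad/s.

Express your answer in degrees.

Phase = -arctan(ωτ) = -arctan(2.613 × 0.083) = -12.2°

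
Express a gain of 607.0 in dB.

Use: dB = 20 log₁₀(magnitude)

dB = 20 log₁₀(607.0) = 55.7 dB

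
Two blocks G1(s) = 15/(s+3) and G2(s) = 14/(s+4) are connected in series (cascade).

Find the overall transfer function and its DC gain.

Series: multiply transfer functions. G_eq = 15/(s+3) × 14/(s+4) = 210/((s+3)(s+4)). DC gain = 210/(3×4) = 17.5.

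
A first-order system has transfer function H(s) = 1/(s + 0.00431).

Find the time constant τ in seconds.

For H(s) = 1/(s + 1/τ), the pole is at -1/τ = -0.00431, so τ = 1/0.00431 = 232 s.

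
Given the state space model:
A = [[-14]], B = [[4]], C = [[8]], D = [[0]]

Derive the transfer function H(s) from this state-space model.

(sI - A)⁻¹ = 1/(s + 14). H(s) = 8 × 4/(s + 14) + 0 = 32/(s + 14).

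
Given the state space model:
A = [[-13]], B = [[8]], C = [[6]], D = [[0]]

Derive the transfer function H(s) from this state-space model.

(sI - A)⁻¹ = 1/(s + 13). H(s) = 6 × 8/(s + 13) + 0 = 48/(s + 13).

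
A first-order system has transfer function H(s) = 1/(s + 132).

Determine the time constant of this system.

For H(s) = 1/(s + 1/τ), the pole is at -1/τ = -132, so τ = 1/132 = 0.0076 s.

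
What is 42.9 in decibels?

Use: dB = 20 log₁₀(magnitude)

dB = 20 log₁₀(42.9) = 32.6 dB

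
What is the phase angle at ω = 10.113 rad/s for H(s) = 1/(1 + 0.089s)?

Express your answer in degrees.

Phase = -arctan(ωτ) = -arctan(10.113 × 0.089) = -42.0°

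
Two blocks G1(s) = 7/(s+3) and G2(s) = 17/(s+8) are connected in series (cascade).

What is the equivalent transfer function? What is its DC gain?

Series: multiply transfer functions. G_eq = 7/(s+3) × 17/(s+8) = 119/((s+3)(s+8)). DC gain = 119/(3×8) = 4.9583.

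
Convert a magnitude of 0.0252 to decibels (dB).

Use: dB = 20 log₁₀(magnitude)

dB = 20 log₁₀(0.0252) = -32.0 dB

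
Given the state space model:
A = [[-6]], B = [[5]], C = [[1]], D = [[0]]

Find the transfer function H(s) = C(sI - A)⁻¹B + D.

(sI - A)⁻¹ = 1/(s + 6). H(s) = 1 × 5/(s + 6) + 0 = 5/(s + 6).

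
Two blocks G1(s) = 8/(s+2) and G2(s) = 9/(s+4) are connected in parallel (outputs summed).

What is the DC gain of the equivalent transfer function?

Parallel: G_eq = G1 + G2. DC gain = G1(0) + G2(0) = 8/2 + 9/4 = 4 + 2.25 = 6.25.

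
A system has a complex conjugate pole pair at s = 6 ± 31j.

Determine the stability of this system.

Real part of poles is 6 (> 0, right half-plane). Unstable.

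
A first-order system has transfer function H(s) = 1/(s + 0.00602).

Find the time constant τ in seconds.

For H(s) = 1/(s + 1/τ), the pole is at -1/τ = -0.00602, so τ = 1/0.00602 = 166.1 s.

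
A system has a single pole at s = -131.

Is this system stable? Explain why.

Pole at s = -131 is in the left half-plane. Stable.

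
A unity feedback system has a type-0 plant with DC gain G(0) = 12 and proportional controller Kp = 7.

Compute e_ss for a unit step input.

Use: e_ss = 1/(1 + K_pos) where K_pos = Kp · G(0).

K_pos = Kp · G(0) = 7 × 12 = 84. e_ss = 1/(1 + 84) = 0.0118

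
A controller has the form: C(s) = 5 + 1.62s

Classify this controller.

This is a Proportional-Derivative (PD) controller.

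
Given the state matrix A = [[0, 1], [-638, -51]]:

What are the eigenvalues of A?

det(A - λI) = λ² - (-51)λ + 638 = (λ - (-29))(λ - (-22)). Eigenvalues: -29, -22.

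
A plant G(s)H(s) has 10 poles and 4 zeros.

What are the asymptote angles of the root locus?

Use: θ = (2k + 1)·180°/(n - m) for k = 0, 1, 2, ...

n - m = 10 - 4 = 6. Angles: θk = (2k + 1)·180°/6 = 30°, 90°, 150°, 210°, 270°, 330°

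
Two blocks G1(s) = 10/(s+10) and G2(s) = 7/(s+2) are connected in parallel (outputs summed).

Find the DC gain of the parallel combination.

Parallel: G_eq = G1 + G2. DC gain = G1(0) + G2(0) = 10/10 + 7/2 = 1 + 3.5 = 4.5.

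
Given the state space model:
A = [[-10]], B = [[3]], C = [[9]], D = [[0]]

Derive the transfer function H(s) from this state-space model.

(sI - A)⁻¹ = 1/(s + 10). H(s) = 9 × 3/(s + 10) + 0 = 27/(s + 10).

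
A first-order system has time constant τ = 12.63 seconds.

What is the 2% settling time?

For first-order system, 2% settling time ≈ 4τ = 4 × 12.63 = 50.52 s.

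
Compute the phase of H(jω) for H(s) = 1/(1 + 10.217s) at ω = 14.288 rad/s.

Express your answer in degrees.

Phase = -arctan(ωτ) = -arctan(14.288 × 10.217) = -89.6°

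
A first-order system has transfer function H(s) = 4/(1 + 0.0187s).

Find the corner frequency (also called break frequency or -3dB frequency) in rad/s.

Corner frequency = 1/τ = 1/0.0187 = 53.476 rad/s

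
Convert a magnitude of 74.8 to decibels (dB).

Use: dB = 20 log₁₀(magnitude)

dB = 20 log₁₀(74.8) = 37.5 dB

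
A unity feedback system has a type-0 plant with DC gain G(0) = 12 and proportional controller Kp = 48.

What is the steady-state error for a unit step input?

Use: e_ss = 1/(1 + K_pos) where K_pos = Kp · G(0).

K_pos = Kp · G(0) = 48 × 12 = 576. e_ss = 1/(1 + 576) = 0.0017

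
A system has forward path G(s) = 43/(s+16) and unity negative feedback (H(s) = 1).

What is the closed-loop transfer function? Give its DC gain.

T(s) = G/(1+GH) = [43/(s+16)] / [1 + 43/(s+16)] = 43/(s+16+43) = 43/(s+59). DC gain = 43/59 = 0.7288.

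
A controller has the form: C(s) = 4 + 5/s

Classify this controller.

This is a Proportional-Integral (PI) controller.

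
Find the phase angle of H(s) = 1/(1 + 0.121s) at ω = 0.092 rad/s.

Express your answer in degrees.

Phase = -arctan(ωτ) = -arctan(0.092 × 0.121) = -0.6°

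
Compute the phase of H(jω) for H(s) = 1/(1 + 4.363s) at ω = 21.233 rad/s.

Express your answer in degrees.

Phase = -arctan(ωτ) = -arctan(21.233 × 4.363) = -89.4°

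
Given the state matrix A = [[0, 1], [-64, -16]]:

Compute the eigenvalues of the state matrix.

det(A - λI) = λ² - (-16)λ + 64 = (λ - (-8))(λ - (-8)). Eigenvalues: -8, -8.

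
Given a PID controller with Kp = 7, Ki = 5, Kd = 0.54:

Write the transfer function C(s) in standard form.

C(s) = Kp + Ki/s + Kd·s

Substituting values: C(s) = 7 + 5/s + 0.54s = (0.54s² + 7s + 5)/s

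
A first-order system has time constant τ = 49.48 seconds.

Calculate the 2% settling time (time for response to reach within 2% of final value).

For first-order system, 2% settling time ≈ 4τ = 4 × 49.48 = 197.92 s.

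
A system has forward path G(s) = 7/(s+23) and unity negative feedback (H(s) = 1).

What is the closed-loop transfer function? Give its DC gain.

T(s) = G/(1+GH) = [7/(s+23)] / [1 + 7/(s+23)] = 7/(s+23+7) = 7/(s+30). DC gain = 7/30 = 0.2333.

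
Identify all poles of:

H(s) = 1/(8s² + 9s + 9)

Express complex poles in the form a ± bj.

Discriminant = 9² - 4×8×9 = 81 - 288 = -207 < 0, so the poles are a complex conjugate pair s = (-9 ± j√207)/(2×8). Real part = -9/(2×8) = -9/16 = -0.5625; imaginary part = ±√207/(2×8) ≈ 0.8992. Poles: s = -0.5625 ± 0.8992j.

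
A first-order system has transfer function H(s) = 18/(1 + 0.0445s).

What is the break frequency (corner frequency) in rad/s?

Corner frequency = 1/τ = 1/0.0445 = 22.472 rad/s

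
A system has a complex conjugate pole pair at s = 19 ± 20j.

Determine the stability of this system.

Real part of poles is 19 (> 0, right half-plane). Unstable.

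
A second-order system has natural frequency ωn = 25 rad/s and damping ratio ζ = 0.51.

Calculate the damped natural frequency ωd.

ωd = ωn√(1 - ζ²) = 25√(1 - 0.51²) = 21.5 rad/s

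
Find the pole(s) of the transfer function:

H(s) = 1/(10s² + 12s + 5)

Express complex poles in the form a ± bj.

Discriminant = 12² - 4×10×5 = 144 - 200 = -56 < 0, so the poles are a complex conjugate pair s = (-12 ± j√56)/(2×10). Real part = -12/(2×10) = -12/20 = -0.6; imaginary part = ±√56/(2×10) ≈ 0.3742. Poles: s = -0.6 ± 0.3742j.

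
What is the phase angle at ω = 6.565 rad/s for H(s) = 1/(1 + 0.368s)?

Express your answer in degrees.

Phase = -arctan(ωτ) = -arctan(6.565 × 0.368) = -67.5°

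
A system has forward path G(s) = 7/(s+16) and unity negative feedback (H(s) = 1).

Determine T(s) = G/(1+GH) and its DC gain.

T(s) = G/(1+GH) = [7/(s+16)] / [1 + 7/(s+16)] = 7/(s+16+7) = 7/(s+23). DC gain = 7/23 = 0.3043.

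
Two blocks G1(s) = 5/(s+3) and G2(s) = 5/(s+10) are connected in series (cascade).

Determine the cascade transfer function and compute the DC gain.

Series: multiply transfer functions. G_eq = 5/(s+3) × 5/(s+10) = 25/((s+3)(s+10)). DC gain = 25/(3×10) = 0.8333.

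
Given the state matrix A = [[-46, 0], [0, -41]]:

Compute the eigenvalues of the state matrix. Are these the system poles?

For diagonal matrix, eigenvalues are diagonal entries: λ₁ = -46, λ₂ = -41. Eigenvalues of A = system poles.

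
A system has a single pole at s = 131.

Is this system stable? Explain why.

Pole at s = 131 is in the right half-plane. Unstable.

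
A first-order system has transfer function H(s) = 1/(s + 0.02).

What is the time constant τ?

For H(s) = 1/(s + 1/τ), the pole is at -1/τ = -0.02, so τ = 1/0.02 = 50 s.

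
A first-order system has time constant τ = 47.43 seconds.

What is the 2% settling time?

For first-order system, 2% settling time ≈ 4τ = 4 × 47.43 = 189.72 s.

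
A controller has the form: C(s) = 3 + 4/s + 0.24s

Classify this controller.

This is a Proportional-Integral-Derivative (PID) controller.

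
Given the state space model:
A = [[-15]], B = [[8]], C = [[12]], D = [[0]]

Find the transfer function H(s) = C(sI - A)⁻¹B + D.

(sI - A)⁻¹ = 1/(s + 15). H(s) = 12 × 8/(s + 15) + 0 = 96/(s + 15).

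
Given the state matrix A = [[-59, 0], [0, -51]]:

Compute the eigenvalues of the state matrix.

For diagonal matrix, eigenvalues are diagonal entries: λ₁ = -59, λ₂ = -51.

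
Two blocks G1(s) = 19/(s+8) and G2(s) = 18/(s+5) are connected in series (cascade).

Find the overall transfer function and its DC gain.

Series: multiply transfer functions. G_eq = 19/(s+8) × 18/(s+5) = 342/((s+8)(s+5)). DC gain = 342/(8×5) = 8.55.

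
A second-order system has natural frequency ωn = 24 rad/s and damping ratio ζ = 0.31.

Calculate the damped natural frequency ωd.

ωd = ωn√(1 - ζ²) = 24√(1 - 0.31²) = 22.82 rad/s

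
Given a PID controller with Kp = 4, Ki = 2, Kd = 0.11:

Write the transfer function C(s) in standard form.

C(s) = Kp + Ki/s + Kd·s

Substituting values: C(s) = 4 + 2/s + 0.11s = (0.11s² + 4s + 2)/s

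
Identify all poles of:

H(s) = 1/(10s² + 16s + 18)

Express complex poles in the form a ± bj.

Discriminant = 16² - 4×10×18 = 256 - 720 = -464 < 0, so the poles are a complex conjugate pair s = (-16 ± j√464)/(2×10). Real part = -16/(2×10) = -16/20 = -0.8; imaginary part = ±√464/(2×10) ≈ 1.0770. Poles: s = -0.8 ± 1.0770j.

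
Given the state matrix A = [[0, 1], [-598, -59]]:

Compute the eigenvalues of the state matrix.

det(A - λI) = λ² - (-59)λ + 598 = (λ - (-46))(λ - (-13)). Eigenvalues: -46, -13.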